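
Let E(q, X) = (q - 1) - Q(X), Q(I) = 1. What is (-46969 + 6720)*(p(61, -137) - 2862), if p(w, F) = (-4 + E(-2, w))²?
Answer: 112616702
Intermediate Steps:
E(q, X) = -2 + q (E(q, X) = (q - 1) - 1*1 = (-1 + q) - 1 = -2 + q)
p(w, F) = 64 (p(w, F) = (-4 + (-2 - 2))² = (-4 - 4)² = (-8)² = 64)
(-46969 + 6720)*(p(61, -137) - 2862) = (-46969 + 6720)*(64 - 2862) = -40249*(-2798) = 112616702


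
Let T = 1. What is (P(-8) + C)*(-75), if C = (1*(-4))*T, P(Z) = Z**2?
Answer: -4500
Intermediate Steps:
C = -4 (C = (1*(-4))*1 = -4*1 = -4)
(P(-8) + C)*(-75) = ((-8)**2 - 4)*(-75) = (64 - 4)*(-75) = 60*(-75) = -4500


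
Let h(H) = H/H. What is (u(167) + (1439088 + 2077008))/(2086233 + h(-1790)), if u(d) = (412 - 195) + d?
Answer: 1758240/1043117 ≈ 1.6856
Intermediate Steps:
h(H) = 1
u(d) = 217 + d
(u(167) + (1439088 + 2077008))/(2086233 + h(-1790)) = ((217 + 167) + (1439088 + 2077008))/(2086233 + 1) = (384 + 3516096)/2086234 = 3516480*(1/2086234) = 1758240/1043117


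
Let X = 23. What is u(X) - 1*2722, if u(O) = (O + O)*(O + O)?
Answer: -606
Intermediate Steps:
u(O) = 4*O² (u(O) = (2*O)*(2*O) = 4*O²)
u(X) - 1*2722 = 4*23² - 1*2722 = 4*529 - 2722 = 2116 - 2722 = -606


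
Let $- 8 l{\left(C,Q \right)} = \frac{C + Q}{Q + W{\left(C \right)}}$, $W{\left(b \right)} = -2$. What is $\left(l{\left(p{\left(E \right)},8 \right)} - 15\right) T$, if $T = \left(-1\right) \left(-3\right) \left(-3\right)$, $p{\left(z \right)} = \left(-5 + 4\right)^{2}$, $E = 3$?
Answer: $\frac{2187}{16} \approx 136.69$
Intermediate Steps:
$p{\left(z \right)} = 1$ ($p{\left(z \right)} = \left(-1\right)^{2} = 1$)
$l{\left(C,Q \right)} = - \frac{C + Q}{8 \left(-2 + Q\right)}$ ($l{\left(C,Q \right)} = - \frac{\left(C + Q\right) \frac{1}{Q - 2}}{8} = - \frac{\left(C + Q\right) \frac{1}{-2 + Q}}{8} = - \frac{\frac{1}{-2 + Q} \left(C + Q\right)}{8} = - \frac{C + Q}{8 \left(-2 + Q\right)}$)
$T = -9$ ($T = 3 \left(-3\right) = -9$)
$\left(l{\left(p{\left(E \right)},8 \right)} - 15\right) T = \left(\frac{\left(-1\right) 1 - 8}{8 \left(-2 + 8\right)} - 15\right) \left(-9\right) = \left(\frac{-1 - 8}{8 \cdot 6} - 15\right) \left(-9\right) = \left(\frac{1}{8} \cdot \frac{1}{6} \left(-9\right) - 15\right) \left(-9\right) = \left(- \frac{3}{16} - 15\right) \left(-9\right) = \left(- \frac{243}{16}\right) \left(-9\right) = \frac{2187}{16}$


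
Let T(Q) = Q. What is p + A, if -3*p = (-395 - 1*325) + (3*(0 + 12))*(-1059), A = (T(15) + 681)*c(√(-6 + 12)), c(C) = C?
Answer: 12948 + 696*√6 ≈ 14653.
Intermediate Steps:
A = 696*√6 (A = (15 + 681)*√(-6 + 12) = 696*√6 ≈ 1704.8)
p = 12948 (p = -((-395 - 1*325) + (3*(0 + 12))*(-1059))/3 = -((-395 - 325) + (3*12)*(-1059))/3 = -(-720 + 36*(-1059))/3 = -(-720 - 38124)/3 = -⅓*(-38844) = 12948)
p + A = 12948 + 696*√6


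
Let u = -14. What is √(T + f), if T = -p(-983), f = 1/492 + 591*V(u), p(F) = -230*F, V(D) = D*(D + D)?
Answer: √337800435/246 ≈ 74.713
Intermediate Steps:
V(D) = 2*D² (V(D) = D*(2*D) = 2*D²)
f = 113982625/492 (f = 1/492 + 591*(2*(-14)²) = 1/492 + 591*(2*196) = 1/492 + 591*392 = 1/492 + 231672 = 113982625/492 ≈ 2.3167e+5)
T = -226090 (T = -(-230)*(-983) = -1*226090 = -226090)
√(T + f) = √(-226090 + 113982625/492) = √(2746345/492) = √337800435/246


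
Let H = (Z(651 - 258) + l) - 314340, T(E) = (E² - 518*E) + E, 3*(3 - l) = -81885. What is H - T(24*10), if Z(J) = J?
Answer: -220169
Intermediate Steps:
l = 27298 (l = 3 - ⅓*(-81885) = 3 + 27295 = 27298)
T(E) = E² - 517*E
H = -286649 (H = ((651 - 258) + 27298) - 314340 = (393 + 27298) - 314340 = 27691 - 314340 = -286649)
H - T(24*10) = -286649 - 24*10*(-517 + 24*10) = -286649 - 240*(-517 + 240) = -286649 - 240*(-277) = -286649 - 1*(-66480) = -286649 + 66480 = -220169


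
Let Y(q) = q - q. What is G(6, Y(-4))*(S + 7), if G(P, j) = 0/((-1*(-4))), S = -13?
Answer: 0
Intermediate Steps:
Y(q) = 0
G(P, j) = 0 (G(P, j) = 0/4 = 0*(¼) = 0)
G(6, Y(-4))*(S + 7) = 0*(-13 + 7) = 0*(-6) = 0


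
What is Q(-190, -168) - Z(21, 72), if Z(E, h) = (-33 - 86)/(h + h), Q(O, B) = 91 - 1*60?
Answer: 4583/144 ≈ 31.826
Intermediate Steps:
Q(O, B) = 31 (Q(O, B) = 91 - 60 = 31)
Z(E, h) = -119/(2*h) (Z(E, h) = -119*1/(2*h) = -119/(2*h))
Q(-190, -168) - Z(21, 72) = 31 - (-119)/(2*72) = 31 - 1*(-119/144) = 31 + 119/144 = 4583/144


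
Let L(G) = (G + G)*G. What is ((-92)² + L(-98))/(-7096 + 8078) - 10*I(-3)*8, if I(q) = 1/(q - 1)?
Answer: 23656/491 ≈ 48.179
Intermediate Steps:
I(q) = 1/(-1 + q)
L(G) = 2*G² (L(G) = (2*G)*G = 2*G²)
((-92)² + L(-98))/(-7096 + 8078) - 10*I(-3)*8 = ((-92)² + 2*(-98)²)/(-7096 + 8078) - 10/(-1 - 3)*8 = (8464 + 2*9604)/982 - 10/(-4)*8 = (8464 + 19208)*(1/982) - 10*(-¼)*8 = 27672*(1/982) - (-5)*8/2 = 13836/491 - 1*(-20) = 13836/491 + 20 = 23656/491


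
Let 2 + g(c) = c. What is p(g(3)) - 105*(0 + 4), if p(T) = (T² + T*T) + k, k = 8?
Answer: -410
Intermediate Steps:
g(c) = -2 + c
p(T) = 8 + 2*T² (p(T) = (T² + T*T) + 8 = (T² + T²) + 8 = 2*T² + 8 = 8 + 2*T²)
p(g(3)) - 105*(0 + 4) = (8 + 2*(-2 + 3)²) - 105*(0 + 4) = (8 + 2*1²) - 105*4 = (8 + 2*1) - 35*12 = (8 + 2) - 420 = 10 - 420 = -410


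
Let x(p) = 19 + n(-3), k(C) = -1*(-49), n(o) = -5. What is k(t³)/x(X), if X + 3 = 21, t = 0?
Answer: 7/2 ≈ 3.5000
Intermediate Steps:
X = 18 (X = -3 + 21 = 18)
k(C) = 49
x(p) = 14 (x(p) = 19 - 5 = 14)
k(t³)/x(X) = 49/14 = 49*(1/14) = 7/2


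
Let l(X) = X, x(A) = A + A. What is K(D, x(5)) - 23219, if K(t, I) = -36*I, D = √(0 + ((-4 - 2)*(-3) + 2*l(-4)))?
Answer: -23579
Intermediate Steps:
x(A) = 2*A
D = √10 (D = √(0 + ((-4 - 2)*(-3) + 2*(-4))) = √(0 + (-6*(-3) - 8)) = √(0 + (18 - 8)) = √(0 + 10) = √10 ≈ 3.1623)
K(D, x(5)) - 23219 = -72*5 - 23219 = -36*10 - 23219 = -360 - 23219 = -23579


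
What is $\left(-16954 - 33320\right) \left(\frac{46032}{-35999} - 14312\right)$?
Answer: $\frac{25904368259280}{35999} \approx 7.1959 \cdot 10^{8}$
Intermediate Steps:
$\left(-16954 - 33320\right) \left(\frac{46032}{-35999} - 14312\right) = - 50274 \left(46032 \left(- \frac{1}{35999}\right) - 14312\right) = - 50274 \left(- \frac{46032}{35999} - 14312\right) = \left(-50274\right) \left(- \frac{515263720}{35999}\right) = \frac{25904368259280}{35999}$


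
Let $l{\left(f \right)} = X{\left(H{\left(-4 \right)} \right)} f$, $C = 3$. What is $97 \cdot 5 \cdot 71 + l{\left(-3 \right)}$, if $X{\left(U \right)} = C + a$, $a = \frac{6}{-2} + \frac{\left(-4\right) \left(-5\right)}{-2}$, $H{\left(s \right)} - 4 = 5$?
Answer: $34465$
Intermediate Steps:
$H{\left(s \right)} = 9$ ($H{\left(s \right)} = 4 + 5 = 9$)
$a = -13$ ($a = 6 \left(- \frac{1}{2}\right) + 20 \left(- \frac{1}{2}\right) = -3 - 10 = -13$)
$X{\left(U \right)} = -10$ ($X{\left(U \right)} = 3 - 13 = -10$)
$l{\left(f \right)} = - 10 f$
$97 \cdot 5 \cdot 71 + l{\left(-3 \right)} = 97 \cdot 5 \cdot 71 - -30 = 485 \cdot 71 + 30 = 34435 + 30 = 34465$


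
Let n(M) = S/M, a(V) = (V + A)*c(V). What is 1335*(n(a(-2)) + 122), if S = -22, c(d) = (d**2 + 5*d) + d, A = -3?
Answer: 648543/4 ≈ 1.6214e+5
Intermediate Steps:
c(d) = d**2 + 6*d
a(V) = V*(-3 + V)*(6 + V) (a(V) = (V - 3)*(V*(6 + V)) = (-3 + V)*(V*(6 + V)) = V*(-3 + V)*(6 + V))
n(M) = -22/M
1335*(n(a(-2)) + 122) = 1335*(-22*(-1/(2*(-3 - 2)*(6 - 2))) + 122) = 1335*(-22/((-2*(-5)*4)) + 122) = 1335*(-22/40 + 122) = 1335*(-22*1/40 + 122) = 1335*(-11/20 + 122) = 1335*(2429/20) = 648543/4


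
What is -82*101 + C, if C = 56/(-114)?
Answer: -472102/57 ≈ -8282.5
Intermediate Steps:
C = -28/57 (C = 56*(-1/114) = -28/57 ≈ -0.49123)
-82*101 + C = -82*101 - 28/57 = -8282 - 28/57 = -472102/57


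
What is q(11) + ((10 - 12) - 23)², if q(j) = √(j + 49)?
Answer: 625 + 2*√15 ≈ 632.75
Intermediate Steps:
q(j) = √(49 + j)
q(11) + ((10 - 12) - 23)² = √(49 + 11) + ((10 - 12) - 23)² = √60 + (-2 - 23)² = 2*√15 + (-25)² = 2*√15 + 625 = 625 + 2*√15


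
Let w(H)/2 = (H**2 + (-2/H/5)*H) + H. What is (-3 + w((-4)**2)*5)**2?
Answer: 7360369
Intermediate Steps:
w(H) = -4/5 + 2*H + 2*H**2 (w(H) = 2*((H**2 + (-2/H/5)*H) + H) = 2*((H**2 + (-2/H*(1/5))*H) + H) = 2*((H**2 + (-2/(5*H))*H) + H) = 2*((H**2 - 2/5) + H) = 2*((-2/5 + H**2) + H) = 2*(-2/5 + H + H**2) = -4/5 + 2*H + 2*H**2)
(-3 + w((-4)**2)*5)**2 = (-3 + (-4/5 + 2*(-4)**2 + 2*((-4)**2)**2)*5)**2 = (-3 + (-4/5 + 2*16 + 2*16**2)*5)**2 = (-3 + (-4/5 + 32 + 2*256)*5)**2 = (-3 + (-4/5 + 32 + 512)*5)**2 = (-3 + (2716/5)*5)**2 = (-3 + 2716)**2 = 2713**2 = 7360369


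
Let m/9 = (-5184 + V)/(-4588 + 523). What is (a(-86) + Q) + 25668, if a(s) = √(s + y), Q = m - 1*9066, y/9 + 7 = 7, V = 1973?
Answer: 22505343/1355 + I*√86 ≈ 16609.0 + 9.2736*I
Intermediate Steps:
y = 0 (y = -63 + 9*7 = -63 + 63 = 0)
m = 9633/1355 (m = 9*((-5184 + 1973)/(-4588 + 523)) = 9*(-3211/(-4065)) = 9*(-3211*(-1/4065)) = 9*(3211/4065) = 9633/1355 ≈ 7.1092)
Q = -12274797/1355 (Q = 9633/1355 - 1*9066 = 9633/1355 - 9066 = -12274797/1355 ≈ -9058.9)
a(s) = √s (a(s) = √(s + 0) = √s)
(a(-86) + Q) + 25668 = (√(-86) - 12274797/1355) + 25668 = (I*√86 - 12274797/1355) + 25668 = (-12274797/1355 + I*√86) + 25668 = 22505343/1355 + I*√86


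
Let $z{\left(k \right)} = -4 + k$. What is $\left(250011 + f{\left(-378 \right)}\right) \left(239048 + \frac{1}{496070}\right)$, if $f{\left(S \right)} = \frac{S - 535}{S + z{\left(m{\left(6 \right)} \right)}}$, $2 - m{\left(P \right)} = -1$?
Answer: $\frac{5618243970296973301}{94005265} \approx 5.9765 \cdot 10^{10}$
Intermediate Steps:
$m{\left(P \right)} = 3$ ($m{\left(P \right)} = 2 - -1 = 2 + 1 = 3$)
$f{\left(S \right)} = \frac{-535 + S}{-1 + S}$ ($f{\left(S \right)} = \frac{S - 535}{S + \left(-4 + 3\right)} = \frac{-535 + S}{S - 1} = \frac{-535 + S}{-1 + S}$)
$\left(250011 + f{\left(-378 \right)}\right) \left(239048 + \frac{1}{496070}\right) = \left(250011 + \frac{-535 - 378}{-1 - 378}\right) \left(239048 + \frac{1}{496070}\right) = \left(250011 + \frac{1}{-379} \left(-913\right)\right) \left(239048 + \frac{1}{496070}\right) = \left(250011 - - \frac{913}{379}\right) \frac{118584541361}{496070} = \left(250011 + \frac{913}{379}\right) \frac{118584541361}{496070} = \frac{94755082}{379} \cdot \frac{118584541361}{496070} = \frac{5618243970296973301}{94005265}$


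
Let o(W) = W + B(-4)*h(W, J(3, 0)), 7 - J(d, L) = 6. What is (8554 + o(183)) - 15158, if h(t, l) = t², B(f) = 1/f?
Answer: -59173/4 ≈ -14793.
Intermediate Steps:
J(d, L) = 1 (J(d, L) = 7 - 1*6 = 7 - 6 = 1)
o(W) = W - W²/4 (o(W) = W + W²/(-4) = W - W²/4)
(8554 + o(183)) - 15158 = (8554 + (¼)*183*(4 - 1*183)) - 15158 = (8554 + (¼)*183*(4 - 183)) - 15158 = (8554 + (¼)*183*(-179)) - 15158 = (8554 - 32757/4) - 15158 = 1459/4 - 15158 = -59173/4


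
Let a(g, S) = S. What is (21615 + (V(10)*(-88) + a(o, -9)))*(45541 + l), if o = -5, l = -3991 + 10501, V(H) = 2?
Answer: 1115452930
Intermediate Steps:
l = 6510
(21615 + (V(10)*(-88) + a(o, -9)))*(45541 + l) = (21615 + (2*(-88) - 9))*(45541 + 6510) = (21615 + (-176 - 9))*52051 = (21615 - 185)*52051 = 21430*52051 = 1115452930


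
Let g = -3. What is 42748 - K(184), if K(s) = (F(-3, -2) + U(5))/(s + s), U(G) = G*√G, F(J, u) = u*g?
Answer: 7865629/184 - 5*√5/368 ≈ 42748.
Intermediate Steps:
F(J, u) = -3*u (F(J, u) = u*(-3) = -3*u)
U(G) = G^(3/2)
K(s) = (6 + 5*√5)/(2*s) (K(s) = (-3*(-2) + 5^(3/2))/(s + s) = (6 + 5*√5)/((2*s)) = (1/(2*s))*(6 + 5*√5) = (6 + 5*√5)/(2*s))
42748 - K(184) = 42748 - (6 + 5*√5)/(2*184) = 42748 - (3/184 + 5*√5/368) = 42748 + (-3/184 - 5*√5/368) = 7865629/184 - 5*√5/368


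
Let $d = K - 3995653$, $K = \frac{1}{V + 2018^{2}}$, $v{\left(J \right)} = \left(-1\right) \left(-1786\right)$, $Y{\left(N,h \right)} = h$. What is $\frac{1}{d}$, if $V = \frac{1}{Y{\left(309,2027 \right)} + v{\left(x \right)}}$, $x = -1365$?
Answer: $- \frac{15527771413}{62043586429663876} \approx -2.5027 \cdot 10^{-7}$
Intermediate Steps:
$v{\left(J \right)} = 1786$
$V = \frac{1}{3813}$ ($V = \frac{1}{2027 + 1786} = \frac{1}{3813} \approx 0.00026226$)
$K = \frac{3813}{15527771413}$ ($K = \frac{1}{\frac{1}{3813} + 2018^{2}} = \frac{1}{\frac{1}{3813} + 4072324} = \frac{1}{\frac{15527771413}{3813}} = \frac{3813}{15527771413} \approx 2.4556 \cdot 10^{-7}$)
$d = - \frac{62043586429663876}{15527771413}$ ($d = \frac{3813}{15527771413} - 3995653 = - \frac{62043586429663876}{15527771413} \approx -3.9957 \cdot 10^{6}$)
$\frac{1}{d} = \frac{1}{- \frac{62043586429663876}{15527771413}} = - \frac{15527771413}{62043586429663876}$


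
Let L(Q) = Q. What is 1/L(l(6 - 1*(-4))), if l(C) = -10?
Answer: -⅒ ≈ -0.10000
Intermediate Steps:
1/L(l(6 - 1*(-4))) = 1/(-10) = -⅒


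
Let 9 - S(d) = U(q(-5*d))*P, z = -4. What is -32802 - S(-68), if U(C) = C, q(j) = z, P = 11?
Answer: -32855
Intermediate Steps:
q(j) = -4
S(d) = 53 (S(d) = 9 - (-4)*11 = 9 - 1*(-44) = 9 + 44 = 53)
-32802 - S(-68) = -32802 - 1*53 = -32802 - 53 = -32855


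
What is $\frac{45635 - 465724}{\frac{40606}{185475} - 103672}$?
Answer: $\frac{77916007275}{19228523594} \approx 4.0521$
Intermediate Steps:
$\frac{45635 - 465724}{\frac{40606}{185475} - 103672} = - \frac{420089}{40606 \cdot \frac{1}{185475} - 103672} = - \frac{420089}{\frac{40606}{185475} - 103672} = - \frac{420089}{- \frac{19228523594}{185475}} = \left(-420089\right) \left(- \frac{185475}{19228523594}\right) = \frac{77916007275}{19228523594}$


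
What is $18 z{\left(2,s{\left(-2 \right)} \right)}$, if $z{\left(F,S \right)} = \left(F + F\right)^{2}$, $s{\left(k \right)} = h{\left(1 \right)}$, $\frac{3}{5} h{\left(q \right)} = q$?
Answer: $288$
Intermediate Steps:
$h{\left(q \right)} = \frac{5 q}{3}$
$s{\left(k \right)} = \frac{5}{3}$ ($s{\left(k \right)} = \frac{5}{3} \cdot 1 = \frac{5}{3}$)
$z{\left(F,S \right)} = 4 F^{2}$ ($z{\left(F,S \right)} = \left(2 F\right)^{2} = 4 F^{2}$)
$18 z{\left(2,s{\left(-2 \right)} \right)} = 18 \cdot 4 \cdot 2^{2} = 18 \cdot 4 \cdot 4 = 18 \cdot 16 = 288$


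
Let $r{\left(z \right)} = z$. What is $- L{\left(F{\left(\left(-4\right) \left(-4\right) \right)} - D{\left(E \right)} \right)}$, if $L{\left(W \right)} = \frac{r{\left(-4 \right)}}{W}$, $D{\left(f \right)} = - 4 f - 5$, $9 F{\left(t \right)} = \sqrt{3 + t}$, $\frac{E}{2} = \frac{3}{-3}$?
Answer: $- \frac{486}{355} - \frac{18 \sqrt{19}}{355} \approx -1.59$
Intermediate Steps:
$E = -2$ ($E = 2 \frac{3}{-3} = 2 \cdot 3 \left(- \frac{1}{3}\right) = 2 \left(-1\right) = -2$)
$F{\left(t \right)} = \frac{\sqrt{3 + t}}{9}$
$D{\left(f \right)} = -5 - 4 f$
$L{\left(W \right)} = - \frac{4}{W}$
$- L{\left(F{\left(\left(-4\right) \left(-4\right) \right)} - D{\left(E \right)} \right)} = - \frac{-4}{\frac{\sqrt{3 - -16}}{9} - \left(-5 - -8\right)} = - \frac{-4}{\frac{\sqrt{3 + 16}}{9} - \left(-5 + 8\right)} = - \frac{-4}{\frac{\sqrt{19}}{9} - 3} = - \frac{-4}{-3 + \frac{\sqrt{19}}{9}} = \frac{4}{-3 + \frac{\sqrt{19}}{9}}$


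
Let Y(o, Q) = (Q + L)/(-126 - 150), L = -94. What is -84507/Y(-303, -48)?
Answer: -11661966/71 ≈ -1.6425e+5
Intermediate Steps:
Y(o, Q) = 47/138 - Q/276 (Y(o, Q) = (Q - 94)/(-126 - 150) = (-94 + Q)/(-276) = (-94 + Q)*(-1/276) = 47/138 - Q/276)
-84507/Y(-303, -48) = -84507/(47/138 - 1/276*(-48)) = -84507/(47/138 + 4/23) = -84507/71/138 = -84507*138/71 = -11661966/71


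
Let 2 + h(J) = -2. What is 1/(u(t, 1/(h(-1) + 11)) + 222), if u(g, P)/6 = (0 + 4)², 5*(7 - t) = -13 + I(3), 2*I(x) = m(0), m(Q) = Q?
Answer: 1/318 ≈ 0.0031447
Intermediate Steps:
I(x) = 0 (I(x) = (½)*0 = 0)
h(J) = -4 (h(J) = -2 - 2 = -4)
t = 48/5 (t = 7 - (-13 + 0)/5 = 7 - ⅕*(-13) = 7 + 13/5 = 48/5 ≈ 9.6000)
u(g, P) = 96 (u(g, P) = 6*(0 + 4)² = 6*4² = 6*16 = 96)
1/(u(t, 1/(h(-1) + 11)) + 222) = 1/(96 + 222) = 1/318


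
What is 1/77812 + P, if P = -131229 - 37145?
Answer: -13101517687/77812 ≈ -1.6837e+5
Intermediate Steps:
P = -168374
1/77812 + P = 1/77812 - 168374 = -13101517687/77812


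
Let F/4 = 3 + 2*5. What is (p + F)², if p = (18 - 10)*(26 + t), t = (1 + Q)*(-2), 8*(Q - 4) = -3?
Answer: 34596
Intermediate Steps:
Q = 29/8 (Q = 4 + (⅛)*(-3) = 4 - 3/8 = 29/8 ≈ 3.6250)
t = -37/4 (t = (1 + 29/8)*(-2) = (37/8)*(-2) = -37/4 ≈ -9.2500)
p = 134 (p = (18 - 10)*(26 - 37/4) = 8*(67/4) = 134)
F = 52 (F = 4*(3 + 2*5) = 4*(3 + 10) = 4*13 = 52)
(p + F)² = (134 + 52)² = 186² = 34596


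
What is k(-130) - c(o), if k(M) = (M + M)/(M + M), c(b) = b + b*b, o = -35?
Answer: -1189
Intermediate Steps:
c(b) = b + b²
k(M) = 1 (k(M) = (2*M)/((2*M)) = (2*M)*(1/(2*M)) = 1)
k(-130) - c(o) = 1 - (-35)*(1 - 35) = 1 - (-35)*(-34) = 1 - 1*1190 = 1 - 1190 = -1189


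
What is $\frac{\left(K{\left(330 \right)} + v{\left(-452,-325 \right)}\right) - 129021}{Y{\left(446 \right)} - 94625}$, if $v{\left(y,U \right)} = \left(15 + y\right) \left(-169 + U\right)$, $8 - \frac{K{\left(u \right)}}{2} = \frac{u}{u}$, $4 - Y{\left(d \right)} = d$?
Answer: $- \frac{28957}{31689} \approx -0.91379$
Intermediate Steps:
$Y{\left(d \right)} = 4 - d$
$K{\left(u \right)} = 14$ ($K{\left(u \right)} = 16 - 2 \frac{u}{u} = 16 - 2 = 14$)
$v{\left(y,U \right)} = \left(-169 + U\right) \left(15 + y\right)$
$\frac{\left(K{\left(330 \right)} + v{\left(-452,-325 \right)}\right) - 129021}{Y{\left(446 \right)} - 94625} = \frac{\left(14 - -215878\right) - 129021}{\left(4 - 446\right) - 94625} = \frac{\left(14 + \left(-2535 + 76388 - 4875 + 146900\right)\right) - 129021}{\left(4 - 446\right) - 94625} = \frac{\left(14 + 215878\right) - 129021}{-442 - 94625} = \frac{215892 - 129021}{-95067} = 86871 \left(- \frac{1}{95067}\right) = - \frac{28957}{31689}$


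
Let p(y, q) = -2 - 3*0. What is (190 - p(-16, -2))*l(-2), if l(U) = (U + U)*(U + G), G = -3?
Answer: 3840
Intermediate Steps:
p(y, q) = -2 (p(y, q) = -2 + 0 = -2)
l(U) = 2*U*(-3 + U) (l(U) = (U + U)*(U - 3) = (2*U)*(-3 + U) = 2*U*(-3 + U))
(190 - p(-16, -2))*l(-2) = (190 - 1*(-2))*(2*(-2)*(-3 - 2)) = (190 + 2)*(2*(-2)*(-5)) = 192*20 = 3840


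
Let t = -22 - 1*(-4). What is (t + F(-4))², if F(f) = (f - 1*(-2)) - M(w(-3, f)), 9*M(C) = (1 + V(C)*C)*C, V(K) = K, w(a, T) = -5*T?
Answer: 67240000/81 ≈ 8.3012e+5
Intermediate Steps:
t = -18 (t = -22 + 4 = -18)
M(C) = C*(1 + C²)/9 (M(C) = ((1 + C*C)*C)/9 = ((1 + C²)*C)/9 = (C*(1 + C²))/9 = C*(1 + C²)/9)
F(f) = 2 + f + 5*f*(1 + 25*f²)/9 (F(f) = (f - 1*(-2)) - (-5*f)*(1 + (-5*f)²)/9 = (f + 2) - (-5*f)*(1 + 25*f²)/9 = (2 + f) - (-5)*f*(1 + 25*f²)/9 = (2 + f) + 5*f*(1 + 25*f²)/9 = 2 + f + 5*f*(1 + 25*f²)/9)
(t + F(-4))² = (-18 + (2 + (14/9)*(-4) + (125/9)*(-4)³))² = (-18 + (2 - 56/9 + (125/9)*(-64)))² = (-18 + (2 - 56/9 - 8000/9))² = (-18 - 8038/9)² = (-8200/9)² = 67240000/81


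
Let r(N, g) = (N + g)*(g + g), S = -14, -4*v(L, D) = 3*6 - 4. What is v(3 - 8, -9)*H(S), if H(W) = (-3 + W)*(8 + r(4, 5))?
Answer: 5831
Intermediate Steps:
v(L, D) = -7/2 (v(L, D) = -(3*6 - 4)/4 = -(18 - 4)/4 = -¼*14 = -7/2)
r(N, g) = 2*g*(N + g) (r(N, g) = (N + g)*(2*g) = 2*g*(N + g))
H(W) = -294 + 98*W (H(W) = (-3 + W)*(8 + 2*5*(4 + 5)) = (-3 + W)*(8 + 2*5*9) = (-3 + W)*(8 + 90) = (-3 + W)*98 = -294 + 98*W)
v(3 - 8, -9)*H(S) = -7*(-294 + 98*(-14))/2 = -7*(-294 - 1372)/2 = -7/2*(-1666) = 5831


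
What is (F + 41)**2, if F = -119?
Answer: 6084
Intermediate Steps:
(F + 41)**2 = (-119 + 41)**2 = (-78)**2 = 6084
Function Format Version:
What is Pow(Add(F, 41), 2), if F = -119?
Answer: 6084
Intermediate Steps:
Pow(Add(F, 41), 2) = Pow(Add(-119, 41), 2) = Pow(-78, 2) = 6084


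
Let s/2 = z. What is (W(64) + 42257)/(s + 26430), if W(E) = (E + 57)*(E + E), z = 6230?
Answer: 11549/7778 ≈ 1.4848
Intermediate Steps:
W(E) = 2*E*(57 + E) (W(E) = (57 + E)*(2*E) = 2*E*(57 + E))
s = 12460 (s = 2*6230 = 12460)
(W(64) + 42257)/(s + 26430) = (2*64*(57 + 64) + 42257)/(12460 + 26430) = (2*64*121 + 42257)/38890 = (15488 + 42257)*(1/38890) = 57745*(1/38890) = 11549/7778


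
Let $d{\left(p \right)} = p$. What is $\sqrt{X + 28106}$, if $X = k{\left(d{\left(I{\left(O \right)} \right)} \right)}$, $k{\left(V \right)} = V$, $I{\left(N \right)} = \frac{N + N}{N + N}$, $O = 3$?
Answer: $9 \sqrt{347} \approx 167.65$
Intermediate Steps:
$I{\left(N \right)} = 1$ ($I{\left(N \right)} = \frac{2 N}{2 N} = 2 N \frac{1}{2 N} = 1$)
$X = 1$
$\sqrt{X + 28106} = \sqrt{1 + 28106} = \sqrt{28107} = 9 \sqrt{347}$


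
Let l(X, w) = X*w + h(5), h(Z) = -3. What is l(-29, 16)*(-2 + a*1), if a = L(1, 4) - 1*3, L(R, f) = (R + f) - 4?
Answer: 1868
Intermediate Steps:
L(R, f) = -4 + R + f
a = -2 (a = (-4 + 1 + 4) - 1*3 = 1 - 3 = -2)
l(X, w) = -3 + X*w (l(X, w) = X*w - 3 = -3 + X*w)
l(-29, 16)*(-2 + a*1) = (-3 - 29*16)*(-2 - 2*1) = (-3 - 464)*(-2 - 2) = -467*(-4) = 1868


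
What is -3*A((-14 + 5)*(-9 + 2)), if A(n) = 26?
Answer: -78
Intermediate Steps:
-3*A((-14 + 5)*(-9 + 2)) = -3*26 = -78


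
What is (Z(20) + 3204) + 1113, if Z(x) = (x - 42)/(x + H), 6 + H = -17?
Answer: 12973/3 ≈ 4324.3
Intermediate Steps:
H = -23 (H = -6 - 17 = -23)
Z(x) = (-42 + x)/(-23 + x) (Z(x) = (x - 42)/(x - 23) = (-42 + x)/(-23 + x))
(Z(20) + 3204) + 1113 = ((-42 + 20)/(-23 + 20) + 3204) + 1113 = (-22/(-3) + 3204) + 1113 = (-⅓*(-22) + 3204) + 1113 = (22/3 + 3204) + 1113 = 9634/3 + 1113 = 12973/3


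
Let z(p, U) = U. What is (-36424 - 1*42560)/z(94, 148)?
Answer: -19746/37 ≈ -533.68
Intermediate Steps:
(-36424 - 1*42560)/z(94, 148) = (-36424 - 1*42560)/148 = (-36424 - 42560)*(1/148) = -78984*1/148 = -19746/37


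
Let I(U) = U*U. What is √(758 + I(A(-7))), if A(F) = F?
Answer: √807 ≈ 28.408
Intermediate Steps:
I(U) = U²
√(758 + I(A(-7))) = √(758 + (-7)²) = √(758 + 49) = √807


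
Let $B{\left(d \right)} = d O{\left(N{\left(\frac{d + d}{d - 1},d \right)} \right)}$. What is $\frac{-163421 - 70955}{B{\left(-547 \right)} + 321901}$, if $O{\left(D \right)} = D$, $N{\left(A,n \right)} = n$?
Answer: $- \frac{117188}{310555} \approx -0.37735$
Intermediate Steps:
$B{\left(d \right)} = d^{2}$ ($B{\left(d \right)} = d d = d^{2}$)
$\frac{-163421 - 70955}{B{\left(-547 \right)} + 321901} = \frac{-163421 - 70955}{\left(-547\right)^{2} + 321901} = - \frac{234376}{299209 + 321901} = - \frac{234376}{621110} = \left(-234376\right) \frac{1}{621110} = - \frac{117188}{310555}$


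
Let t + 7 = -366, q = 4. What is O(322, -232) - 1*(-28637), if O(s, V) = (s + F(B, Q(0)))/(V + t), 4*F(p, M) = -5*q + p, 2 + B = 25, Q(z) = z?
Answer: 69300249/2420 ≈ 28636.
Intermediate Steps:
B = 23 (B = -2 + 25 = 23)
t = -373 (t = -7 - 366 = -373)
F(p, M) = -5 + p/4 (F(p, M) = (-5*4 + p)/4 = (-20 + p)/4 = -5 + p/4)
O(s, V) = (3/4 + s)/(-373 + V) (O(s, V) = (s + (-5 + (1/4)*23))/(V - 373) = (s + (-5 + 23/4))/(-373 + V) = (s + 3/4)/(-373 + V) = (3/4 + s)/(-373 + V))
O(322, -232) - 1*(-28637) = (3/4 + 322)/(-373 - 232) - 1*(-28637) = (1291/4)/(-605) + 28637 = -1/605*1291/4 + 28637 = -1291/2420 + 28637 = 69300249/2420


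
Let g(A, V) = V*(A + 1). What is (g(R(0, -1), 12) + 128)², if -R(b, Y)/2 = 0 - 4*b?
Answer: 19600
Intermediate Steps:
R(b, Y) = 8*b (R(b, Y) = -2*(0 - 4*b) = -(-8)*b = 8*b)
g(A, V) = V*(1 + A)
(g(R(0, -1), 12) + 128)² = (12*(1 + 8*0) + 128)² = (12*(1 + 0) + 128)² = (12*1 + 128)² = (12 + 128)² = 140² = 19600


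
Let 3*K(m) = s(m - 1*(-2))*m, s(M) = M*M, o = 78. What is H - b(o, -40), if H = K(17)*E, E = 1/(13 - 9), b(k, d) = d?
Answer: 6617/12 ≈ 551.42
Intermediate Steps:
s(M) = M**2
E = 1/4 ≈ 0.25000
K(m) = m*(2 + m)**2/3 (K(m) = ((m - 1*(-2))**2*m)/3 = ((m + 2)**2*m)/3 = ((2 + m)**2*m)/3 = (m*(2 + m)**2)/3 = m*(2 + m)**2/3)
H = 6137/12 (H = ((1/3)*17*(2 + 17)**2)*(1/4) = ((1/3)*17*19**2)*(1/4) = ((1/3)*17*361)*(1/4) = (6137/3)*(1/4) = 6137/12 ≈ 511.42)
H - b(o, -40) = 6137/12 - 1*(-40) = 6137/12 + 40 = 6617/12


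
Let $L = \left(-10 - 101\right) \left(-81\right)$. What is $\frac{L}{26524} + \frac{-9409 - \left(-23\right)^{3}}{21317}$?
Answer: $\frac{264814339}{565412108} \approx 0.46836$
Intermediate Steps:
$L = 8991$ ($L = \left(-111\right) \left(-81\right) = 8991$)
$\frac{L}{26524} + \frac{-9409 - \left(-23\right)^{3}}{21317} = \frac{8991}{26524} + \frac{-9409 - \left(-23\right)^{3}}{21317} = 8991 \cdot \frac{1}{26524} + \left(-9409 - -12167\right) \frac{1}{21317} = \frac{8991}{26524} + \left(-9409 + 12167\right) \frac{1}{21317} = \frac{8991}{26524} + 2758 \cdot \frac{1}{21317} = \frac{8991}{26524} + \frac{2758}{21317} = \frac{264814339}{565412108}$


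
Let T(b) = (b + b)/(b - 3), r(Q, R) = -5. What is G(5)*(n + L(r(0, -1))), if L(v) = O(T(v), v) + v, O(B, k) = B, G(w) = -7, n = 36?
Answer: -903/4 ≈ -225.75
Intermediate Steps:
T(b) = 2*b/(-3 + b) (T(b) = (2*b)/(-3 + b) = 2*b/(-3 + b))
L(v) = v + 2*v/(-3 + v) (L(v) = 2*v/(-3 + v) + v = v + 2*v/(-3 + v))
G(5)*(n + L(r(0, -1))) = -7*(36 - 5*(-1 - 5)/(-3 - 5)) = -7*(36 - 5*(-6)/(-8)) = -7*(36 - 5*(-⅛)*(-6)) = -7*(36 - 15/4) = -7*129/4 = -903/4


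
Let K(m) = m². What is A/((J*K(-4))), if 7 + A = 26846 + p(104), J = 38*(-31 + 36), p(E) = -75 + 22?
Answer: 13393/1520 ≈ 8.8112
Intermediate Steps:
p(E) = -53
J = 190 (J = 38*5 = 190)
A = 26786 (A = -7 + (26846 - 53) = -7 + 26793 = 26786)
A/((J*K(-4))) = 26786/((190*(-4)²)) = 26786/((190*16)) = 26786/3040 = 26786*(1/3040) = 13393/1520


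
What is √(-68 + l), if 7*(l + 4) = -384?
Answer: 2*I*√1554/7 ≈ 11.263*I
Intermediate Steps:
l = -412/7 (l = -4 + (⅐)*(-384) = -4 - 384/7 = -412/7 ≈ -58.857)
√(-68 + l) = √(-68 - 412/7) = √(-888/7) = 2*I*√1554/7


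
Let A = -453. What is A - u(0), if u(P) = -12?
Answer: -441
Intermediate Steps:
A - u(0) = -453 - 1*(-12) = -453 + 12 = -441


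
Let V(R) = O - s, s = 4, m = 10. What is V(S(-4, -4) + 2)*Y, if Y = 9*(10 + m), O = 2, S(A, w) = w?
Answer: -360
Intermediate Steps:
V(R) = -2 (V(R) = 2 - 1*4 = 2 - 4 = -2)
Y = 180 (Y = 9*(10 + 10) = 9*20 = 180)
V(S(-4, -4) + 2)*Y = -2*180 = -360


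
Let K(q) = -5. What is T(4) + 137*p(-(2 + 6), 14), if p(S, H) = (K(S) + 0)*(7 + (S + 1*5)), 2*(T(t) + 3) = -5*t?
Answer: -2753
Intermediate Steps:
T(t) = -3 - 5*t/2 (T(t) = -3 + (-5*t)/2 = -3 - 5*t/2)
p(S, H) = -60 - 5*S (p(S, H) = (-5 + 0)*(7 + (S + 1*5)) = -5*(7 + (S + 5)) = -5*(7 + (5 + S)) = -5*(12 + S) = -60 - 5*S)
T(4) + 137*p(-(2 + 6), 14) = (-3 - 5/2*4) + 137*(-60 - (-5)*(2 + 6)) = (-3 - 10) + 137*(-60 - (-5)*8) = -13 + 137*(-60 - 5*(-8)) = -13 + 137*(-60 + 40) = -13 + 137*(-20) = -13 - 2740 = -2753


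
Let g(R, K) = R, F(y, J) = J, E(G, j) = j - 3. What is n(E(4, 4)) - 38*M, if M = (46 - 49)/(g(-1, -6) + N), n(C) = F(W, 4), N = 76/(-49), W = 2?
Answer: -5086/125 ≈ -40.688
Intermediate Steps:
E(G, j) = -3 + j
N = -76/49 (N = 76*(-1/49) = -76/49 ≈ -1.5510)
n(C) = 4
M = 147/125 (M = (46 - 49)/(-1 - 76/49) = -3/(-125/49) = -3*(-49/125) = 147/125 ≈ 1.1760)
n(E(4, 4)) - 38*M = 4 - 38*147/125 = 4 - 5586/125 = -5086/125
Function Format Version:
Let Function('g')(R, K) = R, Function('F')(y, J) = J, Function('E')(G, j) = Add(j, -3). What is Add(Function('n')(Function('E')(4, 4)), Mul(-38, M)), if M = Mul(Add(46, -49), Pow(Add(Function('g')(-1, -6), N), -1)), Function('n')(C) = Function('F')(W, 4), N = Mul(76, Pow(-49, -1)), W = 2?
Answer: Rational(-5086, 125) ≈ -40.688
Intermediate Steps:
Function('E')(G, j) = Add(-3, j)
N = Rational(-76, 49) (N = Mul(76, Rational(-1, 49)) = Rational(-76, 49) ≈ -1.5510)
Function('n')(C) = 4
M = Rational(147, 125) (M = Mul(Add(46, -49), Pow(Add(-1, Rational(-76, 49)), -1)) = Mul(-3, Pow(Rational(-125, 49), -1)) = Mul(-3, Rational(-49, 125)) = Rational(147, 125) ≈ 1.1760)
Add(Function('n')(Function('E')(4, 4)), Mul(-38, M)) = Add(4, Mul(-38, Rational(147, 125))) = Add(4, Rational(-5586, 125)) = Rational(-5086, 125)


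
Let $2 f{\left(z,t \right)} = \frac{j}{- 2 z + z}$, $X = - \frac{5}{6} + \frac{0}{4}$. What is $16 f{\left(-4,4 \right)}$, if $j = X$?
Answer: $- \frac{5}{3} \approx -1.6667$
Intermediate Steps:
$X = - \frac{5}{6}$ ($X = \left(-5\right) \frac{1}{6} + 0 \cdot \frac{1}{4} = - \frac{5}{6} + 0 = - \frac{5}{6} \approx -0.83333$)
$j = - \frac{5}{6} \approx -0.83333$
$f{\left(z,t \right)} = \frac{5}{12 z}$ ($f{\left(z,t \right)} = \frac{\left(- \frac{5}{6}\right) \frac{1}{- 2 z + z}}{2} = \frac{\left(- \frac{5}{6}\right) \frac{1}{\left(-1\right) z}}{2} = \frac{\left(- \frac{5}{6}\right) \left(- \frac{1}{z}\right)}{2} = \frac{\frac{5}{6} \frac{1}{z}}{2} = \frac{5}{12 z}$)
$16 f{\left(-4,4 \right)} = 16 \frac{5}{12 \left(-4\right)} = 16 \cdot \frac{5}{12} \left(- \frac{1}{4}\right) = 16 \left(- \frac{5}{48}\right) = - \frac{5}{3}$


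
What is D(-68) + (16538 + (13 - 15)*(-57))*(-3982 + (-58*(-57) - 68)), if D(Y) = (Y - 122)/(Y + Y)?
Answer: -842457889/68 ≈ -1.2389e+7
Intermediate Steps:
D(Y) = (-122 + Y)/(2*Y) (D(Y) = (-122 + Y)/((2*Y)) = (-122 + Y)*(1/(2*Y)) = (-122 + Y)/(2*Y))
D(-68) + (16538 + (13 - 15)*(-57))*(-3982 + (-58*(-57) - 68)) = (½)*(-122 - 68)/(-68) + (16538 + (13 - 15)*(-57))*(-3982 + (-58*(-57) - 68)) = (½)*(-1/68)*(-190) + (16538 - 2*(-57))*(-3982 + (3306 - 68)) = 95/68 + (16538 + 114)*(-3982 + 3238) = 95/68 + 16652*(-744) = 95/68 - 12389088 = -842457889/68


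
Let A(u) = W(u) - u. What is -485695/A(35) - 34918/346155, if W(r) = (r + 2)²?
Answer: -168172333337/461770770 ≈ -364.19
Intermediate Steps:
W(r) = (2 + r)²
A(u) = (2 + u)² - u
-485695/A(35) - 34918/346155 = -485695/((2 + 35)² - 1*35) - 34918/346155 = -485695/(37² - 35) - 34918*1/346155 = -485695/(1369 - 35) - 34918/346155 = -485695/1334 - 34918/346155 = -168172333337/461770770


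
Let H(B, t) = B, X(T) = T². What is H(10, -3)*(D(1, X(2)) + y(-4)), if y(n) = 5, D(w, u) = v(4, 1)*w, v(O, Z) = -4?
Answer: 10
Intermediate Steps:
D(w, u) = -4*w
H(10, -3)*(D(1, X(2)) + y(-4)) = 10*(-4*1 + 5) = 10*(-4 + 5) = 10*1 = 10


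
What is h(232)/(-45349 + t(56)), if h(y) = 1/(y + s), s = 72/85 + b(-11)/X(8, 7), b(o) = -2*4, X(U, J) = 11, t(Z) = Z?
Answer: -935/9830030376 ≈ -9.5117e-8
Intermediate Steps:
b(o) = -8
s = 112/935 (s = 72/85 - 8/11 = 112/935 ≈ 0.11979)
h(y) = 1/(112/935 + y) (h(y) = 1/(y + 112/935) = 1/(112/935 + y))
h(232)/(-45349 + t(56)) = (935/(112 + 935*232))/(-45349 + 56) = (935/(112 + 216920))/(-45293) = (935/217032)*(-1/45293) = -935/9830030376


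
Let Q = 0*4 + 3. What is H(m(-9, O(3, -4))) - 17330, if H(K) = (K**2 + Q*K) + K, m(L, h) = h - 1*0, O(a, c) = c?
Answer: -17330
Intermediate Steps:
Q = 3 (Q = 0 + 3 = 3)
m(L, h) = h (m(L, h) = h + 0 = h)
H(K) = K**2 + 4*K (H(K) = (K**2 + 3*K) + K = K**2 + 4*K)
H(m(-9, O(3, -4))) - 17330 = -4*(4 - 4) - 17330 = -4*0 - 17330 = 0 - 17330 = -17330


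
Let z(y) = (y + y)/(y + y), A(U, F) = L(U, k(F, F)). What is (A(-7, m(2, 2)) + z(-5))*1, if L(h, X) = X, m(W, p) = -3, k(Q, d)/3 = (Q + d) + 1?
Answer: -14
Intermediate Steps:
k(Q, d) = 3 + 3*Q + 3*d (k(Q, d) = 3*((Q + d) + 1) = 3*(1 + Q + d) = 3 + 3*Q + 3*d)
A(U, F) = 3 + 6*F (A(U, F) = 3 + 3*F + 3*F = 3 + 6*F)
z(y) = 1 (z(y) = (2*y)/((2*y)) = (2*y)*(1/(2*y)) = 1)
(A(-7, m(2, 2)) + z(-5))*1 = ((3 + 6*(-3)) + 1)*1 = ((3 - 18) + 1)*1 = (-15 + 1)*1 = -14*1 = -14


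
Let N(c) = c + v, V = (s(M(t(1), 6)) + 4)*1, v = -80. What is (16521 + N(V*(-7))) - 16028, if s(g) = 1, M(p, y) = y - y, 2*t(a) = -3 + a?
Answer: 378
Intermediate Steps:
t(a) = -3/2 + a/2 (t(a) = (-3 + a)/2 = -3/2 + a/2)
M(p, y) = 0
V = 5 (V = (1 + 4)*1 = 5*1 = 5)
N(c) = -80 + c (N(c) = c - 80 = -80 + c)
(16521 + N(V*(-7))) - 16028 = (16521 + (-80 + 5*(-7))) - 16028 = (16521 + (-80 - 35)) - 16028 = (16521 - 115) - 16028 = 16406 - 16028 = 378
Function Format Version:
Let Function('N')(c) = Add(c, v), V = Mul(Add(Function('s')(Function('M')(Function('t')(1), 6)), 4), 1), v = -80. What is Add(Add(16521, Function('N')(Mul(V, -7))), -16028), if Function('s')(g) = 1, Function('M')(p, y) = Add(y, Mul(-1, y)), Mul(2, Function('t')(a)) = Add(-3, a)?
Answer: 378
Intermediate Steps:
Function('t')(a) = Add(Rational(-3, 2), Mul(Rational(1, 2), a)) (Function('t')(a) = Mul(Rational(1, 2), Add(-3, a)) = Add(Rational(-3, 2), Mul(Rational(1, 2), a)))
Function('M')(p, y) = 0
V = 5 (V = Mul(Add(1, 4), 1) = Mul(5, 1) = 5)
Function('N')(c) = Add(-80, c) (Function('N')(c) = Add(c, -80) = Add(-80, c))
Add(Add(16521, Function('N')(Mul(V, -7))), -16028) = Add(Add(16521, Add(-80, Mul(5, -7))), -16028) = Add(Add(16521, Add(-80, -35)), -16028) = Add(Add(16521, -115), -16028) = Add(16406, -16028) = 378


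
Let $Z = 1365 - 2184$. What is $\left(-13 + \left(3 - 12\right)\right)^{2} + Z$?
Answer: $-335$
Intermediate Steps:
$Z = -819$ ($Z = 1365 - 2184 = -819$)
$\left(-13 + \left(3 - 12\right)\right)^{2} + Z = \left(-13 + \left(3 - 12\right)\right)^{2} - 819 = \left(-13 - 9\right)^{2} - 819 = \left(-22\right)^{2} - 819 = 484 - 819 = -335$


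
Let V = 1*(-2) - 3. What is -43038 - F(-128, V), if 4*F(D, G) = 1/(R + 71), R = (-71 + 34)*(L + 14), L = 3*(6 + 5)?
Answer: -287149535/6672 ≈ -43038.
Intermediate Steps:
L = 33 (L = 3*11 = 33)
V = -5 (V = -2 - 3 = -5)
R = -1739 (R = (-71 + 34)*(33 + 14) = -37*47 = -1739)
F(D, G) = -1/6672 (F(D, G) = 1/(4*(-1739 + 71)) = (¼)/(-1668) = (¼)*(-1/1668) = -1/6672)
-43038 - F(-128, V) = -43038 - 1*(-1/6672) = -43038 + 1/6672 = -287149535/6672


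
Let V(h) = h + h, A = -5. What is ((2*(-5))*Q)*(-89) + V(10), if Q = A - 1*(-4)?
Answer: -870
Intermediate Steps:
V(h) = 2*h
Q = -1 (Q = -5 - 1*(-4) = -5 + 4 = -1)
((2*(-5))*Q)*(-89) + V(10) = ((2*(-5))*(-1))*(-89) + 2*10 = -10*(-1)*(-89) + 20 = 10*(-89) + 20 = -890 + 20 = -870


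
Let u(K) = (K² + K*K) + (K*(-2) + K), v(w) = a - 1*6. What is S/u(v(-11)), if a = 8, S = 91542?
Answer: 15257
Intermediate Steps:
v(w) = 2 (v(w) = 8 - 1*6 = 8 - 6 = 2)
u(K) = -K + 2*K² (u(K) = (K² + K²) + (-2*K + K) = 2*K² - K = -K + 2*K²)
S/u(v(-11)) = 91542/((2*(-1 + 2*2))) = 91542/((2*(-1 + 4))) = 91542/((2*3)) = 91542/6 = 91542*(⅙) = 15257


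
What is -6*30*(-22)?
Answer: 3960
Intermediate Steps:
-6*30*(-22) = -180*(-22) = 3960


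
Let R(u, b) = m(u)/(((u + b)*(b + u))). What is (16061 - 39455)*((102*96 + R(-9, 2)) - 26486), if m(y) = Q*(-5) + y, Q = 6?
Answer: 2733906390/7 ≈ 3.9056e+8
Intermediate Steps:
m(y) = -30 + y (m(y) = 6*(-5) + y = -30 + y)
R(u, b) = (-30 + u)/(b + u)**2 (R(u, b) = (-30 + u)/(((u + b)*(b + u))) = (-30 + u)/(((b + u)*(b + u))) = (-30 + u)/((b + u)**2) = (-30 + u)/(b + u)**2)
(16061 - 39455)*((102*96 + R(-9, 2)) - 26486) = (16061 - 39455)*((102*96 + (-30 - 9)/(2 - 9)**2) - 26486) = -23394*((9792 - 39/(-7)**2) - 26486) = -23394*((9792 + (1/49)*(-39)) - 26486) = -23394*((9792 - 39/49) - 26486) = -23394*(479769/49 - 26486) = -23394*(-818045/49) = 2733906390/7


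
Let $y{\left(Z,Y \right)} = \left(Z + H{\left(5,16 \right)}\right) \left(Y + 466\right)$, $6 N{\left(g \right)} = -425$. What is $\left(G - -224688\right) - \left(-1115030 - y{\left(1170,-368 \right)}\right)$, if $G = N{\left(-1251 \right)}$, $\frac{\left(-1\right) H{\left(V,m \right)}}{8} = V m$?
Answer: $\frac{8349523}{6} \approx 1.3916 \cdot 10^{6}$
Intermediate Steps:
$H{\left(V,m \right)} = - 8 V m$
$N{\left(g \right)} = - \frac{425}{6}$ ($N{\left(g \right)} = \frac{1}{6} \left(-425\right) = - \frac{425}{6}$)
$G = - \frac{425}{6} \approx -70.833$
$y{\left(Z,Y \right)} = \left(-640 + Z\right) \left(466 + Y\right)$ ($y{\left(Z,Y \right)} = \left(Z - 40 \cdot 16\right) \left(Y + 466\right) = \left(Z - 640\right) \left(466 + Y\right) = \left(-640 + Z\right) \left(466 + Y\right)$)
$\left(G - -224688\right) - \left(-1115030 - y{\left(1170,-368 \right)}\right) = \left(- \frac{425}{6} - -224688\right) - \left(-1115030 - \left(-298240 - -235520 + 466 \cdot 1170 - 430560\right)\right) = \left(- \frac{425}{6} + 224688\right) - \left(-1115030 - \left(-298240 + 235520 + 545220 - 430560\right)\right) = \frac{1347703}{6} - \left(-1115030 - 51940\right) = \frac{1347703}{6} - -1166970 = \frac{1347703}{6} + 1166970 = \frac{8349523}{6}$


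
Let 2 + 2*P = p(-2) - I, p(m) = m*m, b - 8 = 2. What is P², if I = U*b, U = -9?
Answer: 2116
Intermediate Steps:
b = 10 (b = 8 + 2 = 10)
I = -90 (I = -9*10 = -90)
p(m) = m²
P = 46 (P = -1 + ((-2)² - 1*(-90))/2 = -1 + (4 + 90)/2 = -1 + (½)*94 = -1 + 47 = 46)
P² = 46² = 2116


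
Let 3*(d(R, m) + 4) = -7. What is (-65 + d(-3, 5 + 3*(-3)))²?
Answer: 45796/9 ≈ 5088.4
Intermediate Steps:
d(R, m) = -19/3 (d(R, m) = -4 + (⅓)*(-7) = -4 - 7/3 = -19/3)
(-65 + d(-3, 5 + 3*(-3)))² = (-65 - 19/3)² = (-214/3)² = 45796/9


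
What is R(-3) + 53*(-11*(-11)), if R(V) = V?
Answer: 6410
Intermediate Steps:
R(-3) + 53*(-11*(-11)) = -3 + 53*(-11*(-11)) = -3 + 53*121 = -3 + 6413 = 6410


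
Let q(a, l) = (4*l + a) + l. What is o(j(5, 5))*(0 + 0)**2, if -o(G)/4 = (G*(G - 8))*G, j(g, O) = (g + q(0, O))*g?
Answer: 0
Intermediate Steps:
q(a, l) = a + 5*l (q(a, l) = (a + 4*l) + l = a + 5*l)
j(g, O) = g*(g + 5*O) (j(g, O) = (g + (0 + 5*O))*g = (g + 5*O)*g = g*(g + 5*O))
o(G) = -4*G**2*(-8 + G) (o(G) = -4*G*(G - 8)*G = -4*G*(-8 + G)*G = -4*G**2*(-8 + G))
o(j(5, 5))*(0 + 0)**2 = (4*(5*(5 + 5*5))**2*(8 - 5*(5 + 5*5)))*(0 + 0)**2 = (4*(5*(5 + 25))**2*(8 - 5*(5 + 25)))*0**2 = (4*(5*30)**2*(8 - 5*30))*0 = (4*150**2*(8 - 1*150))*0 = (4*22500*(8 - 150))*0 = (4*22500*(-142))*0 = -12780000*0 = 0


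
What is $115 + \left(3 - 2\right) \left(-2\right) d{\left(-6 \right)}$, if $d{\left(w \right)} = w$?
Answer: $127$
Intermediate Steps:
$115 + \left(3 - 2\right) \left(-2\right) d{\left(-6 \right)} = 115 + \left(3 - 2\right) \left(-2\right) \left(-6\right) = 115 + 1 \left(-2\right) \left(-6\right) = 115 - -12 = 115 + 12 = 127$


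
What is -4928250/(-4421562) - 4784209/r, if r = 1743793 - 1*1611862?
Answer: -3417247960618/97223516037 ≈ -35.148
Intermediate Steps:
r = 131931 (r = 1743793 - 1611862 = 131931)
-4928250/(-4421562) - 4784209/r = -4928250/(-4421562) - 4784209/131931 = -4928250*(-1/4421562) - 4784209*1/131931 = 821375/736927 - 4784209/131931 = -3417247960618/97223516037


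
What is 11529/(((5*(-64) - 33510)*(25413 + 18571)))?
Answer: -11529/1487978720 ≈ -7.7481e-6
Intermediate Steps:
11529/(((5*(-64) - 33510)*(25413 + 18571))) = 11529/(((-320 - 33510)*43984)) = 11529/((-33830*43984)) = 11529/(-1487978720) = 11529*(-1/1487978720) = -11529/1487978720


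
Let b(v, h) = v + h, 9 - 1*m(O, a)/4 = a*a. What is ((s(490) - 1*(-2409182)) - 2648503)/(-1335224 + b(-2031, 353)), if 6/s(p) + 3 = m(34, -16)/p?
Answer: 294126979/1643052558 ≈ 0.17901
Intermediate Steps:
m(O, a) = 36 - 4*a**2 (m(O, a) = 36 - 4*a*a = 36 - 4*a**2)
s(p) = 6/(-3 - 988/p) (s(p) = 6/(-3 + (36 - 4*(-16)**2)/p) = 6/(-3 + (36 - 4*256)/p) = 6/(-3 + (36 - 1024)/p) = 6/(-3 - 988/p))
b(v, h) = h + v
((s(490) - 1*(-2409182)) - 2648503)/(-1335224 + b(-2031, 353)) = ((-6*490/(988 + 3*490) - 1*(-2409182)) - 2648503)/(-1335224 + (353 - 2031)) = ((-6*490/(988 + 1470) + 2409182) - 2648503)/(-1335224 - 1678) = ((-6*490/2458 + 2409182) - 2648503)/(-1336902) = ((-6*490*1/2458 + 2409182) - 2648503)*(-1/1336902) = ((-1470/1229 + 2409182) - 2648503)*(-1/1336902) = (2960883208/1229 - 2648503)*(-1/1336902) = -294126979/1229*(-1/1336902) = 294126979/1643052558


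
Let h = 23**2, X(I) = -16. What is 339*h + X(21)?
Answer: 179315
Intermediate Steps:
h = 529
339*h + X(21) = 339*529 - 16 = 179331 - 16 = 179315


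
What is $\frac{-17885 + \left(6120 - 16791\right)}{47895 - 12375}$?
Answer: $- \frac{7139}{8880} \approx -0.80394$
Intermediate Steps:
$\frac{-17885 + \left(6120 - 16791\right)}{47895 - 12375} = \frac{-17885 - 10671}{35520} = \left(-28556\right) \frac{1}{35520} = - \frac{7139}{8880}$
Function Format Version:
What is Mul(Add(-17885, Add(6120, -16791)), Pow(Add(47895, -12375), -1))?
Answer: Rational(-7139, 8880) ≈ -0.80394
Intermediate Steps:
Mul(Add(-17885, Add(6120, -16791)), Pow(Add(47895, -12375), -1)) = Mul(Add(-17885, -10671), Pow(35520, -1)) = Mul(-28556, Rational(1, 35520)) = Rational(-7139, 8880)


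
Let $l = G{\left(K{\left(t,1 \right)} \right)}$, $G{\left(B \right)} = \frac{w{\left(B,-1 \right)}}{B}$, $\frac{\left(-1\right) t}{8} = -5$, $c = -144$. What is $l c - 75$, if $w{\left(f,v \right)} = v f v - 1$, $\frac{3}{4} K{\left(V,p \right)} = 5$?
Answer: $- \frac{987}{5} \approx -197.4$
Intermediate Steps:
$t = 40$ ($t = \left(-8\right) \left(-5\right) = 40$)
$K{\left(V,p \right)} = \frac{20}{3}$ ($K{\left(V,p \right)} = \frac{4}{3} \cdot 5 = \frac{20}{3}$)
$w{\left(f,v \right)} = -1 + f v^{2}$ ($w{\left(f,v \right)} = f v v - 1 = f v^{2} - 1 = -1 + f v^{2}$)
$G{\left(B \right)} = \frac{-1 + B}{B}$ ($G{\left(B \right)} = \frac{-1 + B \left(-1\right)^{2}}{B} = \frac{-1 + B 1}{B} = \frac{-1 + B}{B}$)
$l = \frac{17}{20}$ ($l = \frac{-1 + \frac{20}{3}}{\frac{20}{3}} = \frac{3}{20} \cdot \frac{17}{3} = \frac{17}{20} \approx 0.85$)
$l c - 75 = \frac{17}{20} \left(-144\right) - 75 = - \frac{612}{5} - 75 = - \frac{987}{5}$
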